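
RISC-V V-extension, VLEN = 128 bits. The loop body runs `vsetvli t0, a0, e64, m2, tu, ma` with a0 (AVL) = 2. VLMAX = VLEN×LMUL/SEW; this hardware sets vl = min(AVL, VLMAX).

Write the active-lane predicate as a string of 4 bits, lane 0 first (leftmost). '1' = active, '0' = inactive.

predicate = 1100

lanes per group: 128·2/64 = 4
vl ← min(2, 4) = 2
bits (lane 0 leftmost): 1100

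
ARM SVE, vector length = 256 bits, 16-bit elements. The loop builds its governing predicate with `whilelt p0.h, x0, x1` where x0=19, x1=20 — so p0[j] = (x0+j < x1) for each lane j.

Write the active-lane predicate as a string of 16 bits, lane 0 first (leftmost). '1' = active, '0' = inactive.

lane count: 256 div 16 = 16
whilelt: lane j active iff 19+j < 20 → j < 1 → 1 active
bits (lane 0 leftmost): 1000000000000000

predicate = 1000000000000000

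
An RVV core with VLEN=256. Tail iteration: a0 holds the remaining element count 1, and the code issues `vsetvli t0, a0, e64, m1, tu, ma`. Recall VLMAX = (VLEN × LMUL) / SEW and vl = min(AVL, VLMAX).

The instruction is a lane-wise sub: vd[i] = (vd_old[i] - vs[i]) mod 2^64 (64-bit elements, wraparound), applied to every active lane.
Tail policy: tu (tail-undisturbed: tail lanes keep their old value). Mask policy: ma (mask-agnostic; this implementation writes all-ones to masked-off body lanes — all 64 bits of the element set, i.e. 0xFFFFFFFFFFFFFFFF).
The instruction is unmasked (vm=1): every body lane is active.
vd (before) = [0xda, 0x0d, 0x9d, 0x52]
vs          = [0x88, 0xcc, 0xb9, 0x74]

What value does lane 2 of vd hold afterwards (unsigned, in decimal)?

lanes per group: 256·1/64 = 4
vl ← min(1, 4) = 1
  i=0: sub(0xda,0x88) → 82
  i=1: tail/keep → 13
  i=2: tail/keep → 157
  i=3: tail/keep → 82

vd[2] = 157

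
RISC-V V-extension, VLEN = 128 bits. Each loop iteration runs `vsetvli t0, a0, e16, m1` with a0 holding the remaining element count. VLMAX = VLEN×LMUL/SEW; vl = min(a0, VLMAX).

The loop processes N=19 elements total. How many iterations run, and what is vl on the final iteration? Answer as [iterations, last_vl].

[iterations, last_vl] = [3, 3]

VLMAX = (128 × 1) / 16 = 8 lanes
N=19: ⌈19/8⌉ = 3 iters; last vl = 19 − 2×8 = 3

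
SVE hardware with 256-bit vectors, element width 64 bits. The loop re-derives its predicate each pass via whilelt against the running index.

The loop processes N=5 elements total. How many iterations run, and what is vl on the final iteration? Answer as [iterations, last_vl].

lane count: 256 div 64 = 4
N=5: ⌈5/4⌉ = 2 iters; last vl = 5 − 1×4 = 1

[iterations, last_vl] = [2, 1]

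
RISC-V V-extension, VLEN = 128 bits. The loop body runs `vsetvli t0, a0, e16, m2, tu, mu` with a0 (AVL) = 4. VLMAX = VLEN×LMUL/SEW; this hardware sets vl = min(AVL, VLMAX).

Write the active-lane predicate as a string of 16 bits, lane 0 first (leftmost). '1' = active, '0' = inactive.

lanes per group: 128·2/16 = 16
vl ← min(4, 16) = 4
bits (lane 0 leftmost): 1111000000000000

predicate = 1111000000000000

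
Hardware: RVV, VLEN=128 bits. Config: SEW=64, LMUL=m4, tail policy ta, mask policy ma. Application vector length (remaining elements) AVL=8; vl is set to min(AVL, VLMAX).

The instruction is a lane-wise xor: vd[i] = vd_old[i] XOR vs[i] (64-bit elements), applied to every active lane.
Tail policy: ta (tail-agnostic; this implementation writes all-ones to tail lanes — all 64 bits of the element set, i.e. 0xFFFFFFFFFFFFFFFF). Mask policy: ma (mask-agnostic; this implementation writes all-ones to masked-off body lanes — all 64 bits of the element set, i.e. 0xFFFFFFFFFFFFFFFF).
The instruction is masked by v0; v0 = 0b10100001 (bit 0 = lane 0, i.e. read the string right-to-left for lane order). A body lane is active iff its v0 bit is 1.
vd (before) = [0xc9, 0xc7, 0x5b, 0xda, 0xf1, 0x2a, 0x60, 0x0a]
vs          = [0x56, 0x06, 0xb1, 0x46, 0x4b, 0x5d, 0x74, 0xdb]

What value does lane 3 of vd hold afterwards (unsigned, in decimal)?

vd[3] = 18446744073709551615

VLMAX = VLEN×LMUL/SEW = 128×4/64 = 8
AVL=8 ≤ VLMAX=8, so vl = 8
  i=0: xor(0xc9,0x56) → 159
  i=1: mask-off/ones → 18446744073709551615
  i=2: mask-off/ones → 18446744073709551615
  i=3: mask-off/ones → 18446744073709551615
  i=4: mask-off/ones → 18446744073709551615
  i=5: xor(0x2a,0x5d) → 119
  i=6: mask-off/ones → 18446744073709551615
  i=7: xor(0x0a,0xdb) → 209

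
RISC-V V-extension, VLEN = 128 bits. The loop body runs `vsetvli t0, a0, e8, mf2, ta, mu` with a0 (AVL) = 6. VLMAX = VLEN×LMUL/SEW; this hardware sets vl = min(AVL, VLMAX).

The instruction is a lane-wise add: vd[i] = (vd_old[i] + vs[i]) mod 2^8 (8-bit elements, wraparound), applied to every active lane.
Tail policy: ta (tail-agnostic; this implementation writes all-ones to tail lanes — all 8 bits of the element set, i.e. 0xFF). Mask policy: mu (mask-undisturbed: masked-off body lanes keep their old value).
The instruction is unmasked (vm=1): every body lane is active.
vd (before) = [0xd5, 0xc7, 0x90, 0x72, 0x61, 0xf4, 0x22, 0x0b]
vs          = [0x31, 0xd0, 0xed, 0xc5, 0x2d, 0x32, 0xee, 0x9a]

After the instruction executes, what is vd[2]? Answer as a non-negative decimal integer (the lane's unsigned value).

vd[2] = 125

lanes per group: 128·1/2/8 = 8
vl = min(AVL, VLMAX) = min(6, 8) = 6
lane  0: add(0xd5,0x31) ⇒ 0x06
lane  1: add(0xc7,0xd0) ⇒ 0x97
lane  2: add(0x90,0xed) ⇒ 0x7d
lane  3: add(0x72,0xc5) ⇒ 0x37
lane  4: add(0x61,0x2d) ⇒ 0x8e
lane  5: add(0xf4,0x32) ⇒ 0x26
lane  6: tail/ones ⇒ 0xff
lane  7: tail/ones ⇒ 0xff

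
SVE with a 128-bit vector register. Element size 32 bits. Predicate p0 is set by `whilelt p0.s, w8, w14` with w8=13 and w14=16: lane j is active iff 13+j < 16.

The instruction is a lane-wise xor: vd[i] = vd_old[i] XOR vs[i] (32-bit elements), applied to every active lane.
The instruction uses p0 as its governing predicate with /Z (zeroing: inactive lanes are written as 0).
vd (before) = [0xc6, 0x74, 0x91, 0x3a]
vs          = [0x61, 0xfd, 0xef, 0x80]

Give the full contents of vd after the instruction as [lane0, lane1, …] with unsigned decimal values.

vd = [167, 137, 126, 0]

lane count: 128 div 32 = 4
p0[j] = (13+j < 16); true for j=0..2 → 3 lanes set
[0] xor(0xc6,0x61) = 0xa7
[1] xor(0x74,0xfd) = 0x89
[2] xor(0x91,0xef) = 0x7e
[3] tail/zero = 0x00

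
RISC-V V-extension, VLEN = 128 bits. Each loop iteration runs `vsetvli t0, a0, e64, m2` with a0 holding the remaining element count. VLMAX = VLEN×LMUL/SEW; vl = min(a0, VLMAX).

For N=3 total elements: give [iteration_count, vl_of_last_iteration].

lanes per group: 128·2/64 = 4
3 elements at 4/iter → 1 passes, remainder 3 on the last

[iterations, last_vl] = [1, 3]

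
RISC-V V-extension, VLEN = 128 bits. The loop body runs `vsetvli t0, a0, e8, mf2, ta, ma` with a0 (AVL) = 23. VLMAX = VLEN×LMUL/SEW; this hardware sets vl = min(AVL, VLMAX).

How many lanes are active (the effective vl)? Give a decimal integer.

vl = 8

VLMAX = VLEN×LMUL/SEW = 128×1/2/8 = 8
AVL=23 > VLMAX=8, so vl = 8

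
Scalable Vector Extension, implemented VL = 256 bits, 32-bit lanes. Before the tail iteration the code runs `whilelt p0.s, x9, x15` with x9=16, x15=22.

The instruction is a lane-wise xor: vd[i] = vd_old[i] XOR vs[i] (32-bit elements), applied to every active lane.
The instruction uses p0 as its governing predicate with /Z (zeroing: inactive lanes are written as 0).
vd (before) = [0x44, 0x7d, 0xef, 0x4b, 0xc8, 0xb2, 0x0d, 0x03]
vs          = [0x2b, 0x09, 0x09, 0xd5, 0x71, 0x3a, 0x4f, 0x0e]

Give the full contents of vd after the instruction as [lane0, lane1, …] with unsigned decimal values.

vd = [111, 116, 230, 158, 185, 136, 0, 0]

register lanes = 256/32 = 8
p0[j] = (16+j < 22); true for j=0..5 → 6 lanes set
vd[0] xor(0x44,0x2b) -> 0x6f
vd[1] xor(0x7d,0x09) -> 0x74
vd[2] xor(0xef,0x09) -> 0xe6
vd[3] xor(0x4b,0xd5) -> 0x9e
vd[4] xor(0xc8,0x71) -> 0xb9
vd[5] xor(0xb2,0x3a) -> 0x88
vd[6] tail/zero -> 0x00
vd[7] tail/zero -> 0x00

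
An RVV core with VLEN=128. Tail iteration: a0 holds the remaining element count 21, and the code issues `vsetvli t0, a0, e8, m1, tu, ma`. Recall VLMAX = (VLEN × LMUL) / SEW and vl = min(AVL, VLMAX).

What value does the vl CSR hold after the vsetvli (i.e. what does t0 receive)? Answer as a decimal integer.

VLMAX = VLEN×LMUL/SEW = 128×1/8 = 16
vl = min(AVL, VLMAX) = min(21, 16) = 16

vl = 16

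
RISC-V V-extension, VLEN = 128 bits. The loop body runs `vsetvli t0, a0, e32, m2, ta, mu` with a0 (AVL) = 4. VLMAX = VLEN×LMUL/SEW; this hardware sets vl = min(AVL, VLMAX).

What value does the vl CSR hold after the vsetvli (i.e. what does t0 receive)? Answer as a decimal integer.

lanes per group: 128·2/32 = 8
vl = min(AVL, VLMAX) = min(4, 8) = 4

vl = 4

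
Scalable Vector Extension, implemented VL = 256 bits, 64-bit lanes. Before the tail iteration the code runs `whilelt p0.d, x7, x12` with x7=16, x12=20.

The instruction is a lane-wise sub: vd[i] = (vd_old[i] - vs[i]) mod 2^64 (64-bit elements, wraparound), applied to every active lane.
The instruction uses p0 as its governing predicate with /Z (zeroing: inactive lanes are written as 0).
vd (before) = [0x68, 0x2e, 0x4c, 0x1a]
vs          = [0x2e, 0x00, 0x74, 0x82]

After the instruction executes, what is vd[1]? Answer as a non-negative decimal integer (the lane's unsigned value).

lane count: 256 div 64 = 4
p0[j] = (16+j < 20); true for j=0..3 → 4 lanes set
vd[0] sub(0x68,0x2e) -> 0x3a
vd[1] sub(0x2e,0x00) -> 0x2e
vd[2] sub(0x4c,0x74) -> 0xffffffffffffffd8
vd[3] sub(0x1a,0x82) -> 0xffffffffffffff98

vd[1] = 46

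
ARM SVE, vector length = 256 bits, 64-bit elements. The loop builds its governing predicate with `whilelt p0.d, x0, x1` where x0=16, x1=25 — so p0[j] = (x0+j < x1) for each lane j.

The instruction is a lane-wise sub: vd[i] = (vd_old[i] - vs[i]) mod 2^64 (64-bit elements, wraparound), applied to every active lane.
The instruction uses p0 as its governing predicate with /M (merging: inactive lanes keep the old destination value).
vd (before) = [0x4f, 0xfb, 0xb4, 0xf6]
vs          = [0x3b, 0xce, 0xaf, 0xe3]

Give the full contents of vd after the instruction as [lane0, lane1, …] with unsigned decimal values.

vd = [20, 45, 5, 19]

register lanes = 256/64 = 4
active while 16+j < 25, i.e. j ∈ [0,9) capped at 4 ⇒ 4
vd[0] sub(0x4f,0x3b) -> 0x14
vd[1] sub(0xfb,0xce) -> 0x2d
vd[2] sub(0xb4,0xaf) -> 0x05
vd[3] sub(0xf6,0xe3) -> 0x13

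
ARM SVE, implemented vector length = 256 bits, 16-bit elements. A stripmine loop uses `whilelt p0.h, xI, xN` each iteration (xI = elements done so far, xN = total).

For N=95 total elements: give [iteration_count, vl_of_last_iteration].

lane count: 256 div 16 = 16
95 elements at 16/iter → 6 passes, remainder 15 on the last

[iterations, last_vl] = [6, 15]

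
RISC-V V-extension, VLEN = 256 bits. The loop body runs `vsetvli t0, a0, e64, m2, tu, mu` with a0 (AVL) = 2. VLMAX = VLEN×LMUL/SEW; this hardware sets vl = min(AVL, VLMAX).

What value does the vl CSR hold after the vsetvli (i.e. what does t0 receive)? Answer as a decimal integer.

vl = 2

VLMAX = VLEN×LMUL/SEW = 256×2/64 = 8
AVL=2 ≤ VLMAX=8, so vl = 2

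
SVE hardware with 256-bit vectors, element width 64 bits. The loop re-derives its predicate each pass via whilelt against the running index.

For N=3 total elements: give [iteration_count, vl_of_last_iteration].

register lanes = 256/64 = 4
3 elements at 4/iter → 1 passes, remainder 3 on the last

[iterations, last_vl] = [1, 3]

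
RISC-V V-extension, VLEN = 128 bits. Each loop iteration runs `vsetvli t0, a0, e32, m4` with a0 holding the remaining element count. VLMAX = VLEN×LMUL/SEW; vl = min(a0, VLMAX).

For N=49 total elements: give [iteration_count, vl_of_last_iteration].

VLMAX = VLEN×LMUL/SEW = 128×4/32 = 16
49 elements at 16/iter → 4 passes, remainder 1 on the last

[iterations, last_vl] = [4, 1]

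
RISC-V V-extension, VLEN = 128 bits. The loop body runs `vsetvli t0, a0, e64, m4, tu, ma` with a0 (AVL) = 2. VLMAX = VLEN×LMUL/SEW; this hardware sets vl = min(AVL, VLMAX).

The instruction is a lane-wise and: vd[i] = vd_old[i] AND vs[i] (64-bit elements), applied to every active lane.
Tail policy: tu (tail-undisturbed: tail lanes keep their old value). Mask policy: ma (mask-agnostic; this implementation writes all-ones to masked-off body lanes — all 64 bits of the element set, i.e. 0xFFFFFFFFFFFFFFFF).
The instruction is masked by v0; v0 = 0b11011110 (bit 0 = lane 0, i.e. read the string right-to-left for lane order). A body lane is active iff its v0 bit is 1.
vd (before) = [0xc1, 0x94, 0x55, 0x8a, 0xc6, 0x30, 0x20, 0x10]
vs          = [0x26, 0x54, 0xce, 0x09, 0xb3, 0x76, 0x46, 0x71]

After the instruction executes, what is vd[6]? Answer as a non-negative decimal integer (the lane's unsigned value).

vd[6] = 32

lanes per group: 128·4/64 = 8
vl ← min(2, 8) = 2
vd[0] mask-off/ones -> 0xffffffffffffffff
vd[1] and(0x94,0x54) -> 0x14
vd[2] tail/keep -> 0x55
vd[3] tail/keep -> 0x8a
vd[4] tail/keep -> 0xc6
vd[5] tail/keep -> 0x30
vd[6] tail/keep -> 0x20
vd[7] tail/keep -> 0x10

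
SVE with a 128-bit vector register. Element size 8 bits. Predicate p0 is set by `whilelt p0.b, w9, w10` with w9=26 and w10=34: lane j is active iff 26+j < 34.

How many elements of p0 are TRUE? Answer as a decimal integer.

register lanes = 128/8 = 16
whilelt: lane j active iff 26+j < 34 → j < 8 → 8 active

vl = 8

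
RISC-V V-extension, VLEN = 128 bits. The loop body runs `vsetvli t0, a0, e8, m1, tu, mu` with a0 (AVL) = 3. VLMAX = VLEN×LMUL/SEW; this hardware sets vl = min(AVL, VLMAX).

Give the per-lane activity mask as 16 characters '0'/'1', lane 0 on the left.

predicate = 1110000000000000

VLMAX = (128 × 1) / 8 = 16 lanes
AVL=3 ≤ VLMAX=16, so vl = 3
bits (lane 0 leftmost): 1110000000000000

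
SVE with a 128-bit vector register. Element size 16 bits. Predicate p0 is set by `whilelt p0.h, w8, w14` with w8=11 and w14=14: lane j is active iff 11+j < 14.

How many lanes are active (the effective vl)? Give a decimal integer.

register lanes = 128/16 = 8
p0[j] = (11+j < 14); true for j=0..2 → 3 lanes set

vl = 3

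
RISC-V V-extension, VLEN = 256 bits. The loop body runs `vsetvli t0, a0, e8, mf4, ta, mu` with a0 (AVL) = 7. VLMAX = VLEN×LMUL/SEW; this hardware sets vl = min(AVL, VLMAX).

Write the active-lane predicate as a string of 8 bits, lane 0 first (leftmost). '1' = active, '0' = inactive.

predicate = 11111110

VLMAX = (256 × 1/4) / 8 = 8 lanes
vl ← min(7, 8) = 7
bits (lane 0 leftmost): 11111110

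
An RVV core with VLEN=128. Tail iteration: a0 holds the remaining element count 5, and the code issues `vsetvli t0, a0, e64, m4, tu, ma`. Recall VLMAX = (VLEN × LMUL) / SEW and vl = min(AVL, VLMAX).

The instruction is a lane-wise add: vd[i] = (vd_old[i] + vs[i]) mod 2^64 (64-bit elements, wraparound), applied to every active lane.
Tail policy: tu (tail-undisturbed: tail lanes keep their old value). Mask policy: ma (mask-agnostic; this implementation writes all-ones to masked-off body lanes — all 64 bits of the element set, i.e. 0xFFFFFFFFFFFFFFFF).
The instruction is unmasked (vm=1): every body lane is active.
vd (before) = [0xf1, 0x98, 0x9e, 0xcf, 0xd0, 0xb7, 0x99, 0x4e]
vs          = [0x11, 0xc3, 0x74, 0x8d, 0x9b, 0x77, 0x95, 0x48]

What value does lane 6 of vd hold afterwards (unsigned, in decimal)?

vd[6] = 153

lanes per group: 128·4/64 = 8
AVL=5 ≤ VLMAX=8, so vl = 5
vd[0] add(0xf1,0x11) -> 0x102
vd[1] add(0x98,0xc3) -> 0x15b
vd[2] add(0x9e,0x74) -> 0x112
vd[3] add(0xcf,0x8d) -> 0x15c
vd[4] add(0xd0,0x9b) -> 0x16b
vd[5] tail/keep -> 0xb7
vd[6] tail/keep -> 0x99
vd[7] tail/keep -> 0x4e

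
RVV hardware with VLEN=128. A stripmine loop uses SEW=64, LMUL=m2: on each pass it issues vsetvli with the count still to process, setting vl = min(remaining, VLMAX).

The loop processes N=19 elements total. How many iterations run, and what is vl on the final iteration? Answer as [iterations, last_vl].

lanes per group: 128·2/64 = 4
N=19: ⌈19/4⌉ = 5 iters; last vl = 19 − 4×4 = 3

[iterations, last_vl] = [5, 3]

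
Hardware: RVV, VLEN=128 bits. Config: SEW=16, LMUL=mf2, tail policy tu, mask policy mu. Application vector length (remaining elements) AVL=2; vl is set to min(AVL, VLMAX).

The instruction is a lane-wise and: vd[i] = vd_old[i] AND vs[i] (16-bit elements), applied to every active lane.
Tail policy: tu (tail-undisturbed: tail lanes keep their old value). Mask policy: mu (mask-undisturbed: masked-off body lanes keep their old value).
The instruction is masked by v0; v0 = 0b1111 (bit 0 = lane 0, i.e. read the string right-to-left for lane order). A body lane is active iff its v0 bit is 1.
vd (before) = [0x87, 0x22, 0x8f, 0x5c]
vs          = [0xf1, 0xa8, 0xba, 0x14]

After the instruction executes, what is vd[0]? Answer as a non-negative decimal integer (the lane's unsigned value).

vd[0] = 129

VLMAX = (128 × 1/2) / 16 = 4 lanes
vl ← min(2, 4) = 2
[0] and(0x87,0xf1) = 0x81
[1] and(0x22,0xa8) = 0x20
[2] tail/keep = 0x8f
[3] tail/keep = 0x5c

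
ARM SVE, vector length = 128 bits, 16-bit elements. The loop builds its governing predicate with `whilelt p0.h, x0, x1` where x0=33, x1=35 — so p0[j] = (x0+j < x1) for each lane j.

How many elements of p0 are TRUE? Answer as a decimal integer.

lane count: 128 div 16 = 8
whilelt: lane j active iff 33+j < 35 → j < 2 → 2 active

vl = 2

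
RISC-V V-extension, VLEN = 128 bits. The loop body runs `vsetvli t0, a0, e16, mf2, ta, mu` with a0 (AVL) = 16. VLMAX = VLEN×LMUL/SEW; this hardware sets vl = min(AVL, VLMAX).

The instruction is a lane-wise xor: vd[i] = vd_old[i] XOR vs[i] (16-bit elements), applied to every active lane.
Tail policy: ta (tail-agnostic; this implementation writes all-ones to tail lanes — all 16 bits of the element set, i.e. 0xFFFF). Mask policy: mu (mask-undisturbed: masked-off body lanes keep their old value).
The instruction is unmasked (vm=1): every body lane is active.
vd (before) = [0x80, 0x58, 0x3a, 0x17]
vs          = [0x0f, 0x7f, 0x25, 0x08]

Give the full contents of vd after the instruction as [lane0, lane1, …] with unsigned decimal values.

VLMAX = (128 × 1/2) / 16 = 4 lanes
vl = min(AVL, VLMAX) = min(16, 4) = 4
lane  0: xor(0x80,0x0f) ⇒ 0x8f
lane  1: xor(0x58,0x7f) ⇒ 0x27
lane  2: xor(0x3a,0x25) ⇒ 0x1f
lane  3: xor(0x17,0x08) ⇒ 0x1f

vd = [143, 39, 31, 31]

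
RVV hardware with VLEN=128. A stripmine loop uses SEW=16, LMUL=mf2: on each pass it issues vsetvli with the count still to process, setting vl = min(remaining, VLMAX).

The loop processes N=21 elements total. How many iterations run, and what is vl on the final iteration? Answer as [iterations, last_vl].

[iterations, last_vl] = [6, 1]

VLMAX = VLEN×LMUL/SEW = 128×1/2/16 = 4
iterations = ceil(21/4) = 6; final-pass vl = 1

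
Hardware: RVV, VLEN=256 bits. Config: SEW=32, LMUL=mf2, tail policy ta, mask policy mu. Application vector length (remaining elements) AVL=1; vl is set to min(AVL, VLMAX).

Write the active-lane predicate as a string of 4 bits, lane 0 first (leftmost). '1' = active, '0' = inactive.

VLMAX = VLEN×LMUL/SEW = 256×1/2/32 = 4
vl ← min(1, 4) = 1
bits (lane 0 leftmost): 1000

predicate = 1000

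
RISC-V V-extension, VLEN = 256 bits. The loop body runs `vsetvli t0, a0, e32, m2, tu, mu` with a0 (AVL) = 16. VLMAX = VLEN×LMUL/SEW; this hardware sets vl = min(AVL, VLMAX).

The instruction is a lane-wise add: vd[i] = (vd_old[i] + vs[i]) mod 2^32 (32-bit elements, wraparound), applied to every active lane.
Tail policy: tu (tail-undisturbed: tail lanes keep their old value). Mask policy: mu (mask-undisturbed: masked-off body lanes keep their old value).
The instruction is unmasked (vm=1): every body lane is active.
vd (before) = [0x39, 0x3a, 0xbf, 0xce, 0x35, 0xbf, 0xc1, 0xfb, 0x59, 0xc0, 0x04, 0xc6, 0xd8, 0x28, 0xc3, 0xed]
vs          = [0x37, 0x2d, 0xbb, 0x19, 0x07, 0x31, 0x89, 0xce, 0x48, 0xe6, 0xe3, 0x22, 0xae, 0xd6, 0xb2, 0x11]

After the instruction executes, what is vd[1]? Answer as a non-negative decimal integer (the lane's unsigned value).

vd[1] = 103

lanes per group: 256·2/32 = 16
vl ← min(16, 16) = 16
lane  0: add(0x39,0x37) ⇒ 0x70
lane  1: add(0x3a,0x2d) ⇒ 0x67
lane  2: add(0xbf,0xbb) ⇒ 0x17a
lane  3: add(0xce,0x19) ⇒ 0xe7
lane  4: add(0x35,0x07) ⇒ 0x3c
lane  5: add(0xbf,0x31) ⇒ 0xf0
lane  6: add(0xc1,0x89) ⇒ 0x14a
lane  7: add(0xfb,0xce) ⇒ 0x1c9
lane  8: add(0x59,0x48) ⇒ 0xa1
lane  9: add(0xc0,0xe6) ⇒ 0x1a6
lane 10: add(0x04,0xe3) ⇒ 0xe7
lane 11: add(0xc6,0x22) ⇒ 0xe8
lane 12: add(0xd8,0xae) ⇒ 0x186
lane 13: add(0x28,0xd6) ⇒ 0xfe
lane 14: add(0xc3,0xb2) ⇒ 0x175
lane 15: add(0xed,0x11) ⇒ 0xfe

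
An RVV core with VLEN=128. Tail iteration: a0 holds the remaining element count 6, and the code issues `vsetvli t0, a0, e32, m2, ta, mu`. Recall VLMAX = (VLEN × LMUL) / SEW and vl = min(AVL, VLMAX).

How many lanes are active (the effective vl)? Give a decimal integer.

lanes per group: 128·2/32 = 8
vl ← min(6, 8) = 6

vl = 6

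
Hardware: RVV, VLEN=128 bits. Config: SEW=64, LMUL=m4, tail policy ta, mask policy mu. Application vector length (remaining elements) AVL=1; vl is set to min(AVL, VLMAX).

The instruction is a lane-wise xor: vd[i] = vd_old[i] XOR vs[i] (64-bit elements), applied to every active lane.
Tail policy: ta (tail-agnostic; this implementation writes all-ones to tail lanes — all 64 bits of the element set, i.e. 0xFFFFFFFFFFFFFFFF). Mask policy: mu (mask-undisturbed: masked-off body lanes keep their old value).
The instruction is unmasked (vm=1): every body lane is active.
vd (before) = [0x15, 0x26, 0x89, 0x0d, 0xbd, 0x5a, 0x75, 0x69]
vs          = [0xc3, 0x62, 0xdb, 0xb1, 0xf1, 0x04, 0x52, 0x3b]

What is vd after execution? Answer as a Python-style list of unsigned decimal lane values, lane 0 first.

vd = [214, 18446744073709551615, 18446744073709551615, 18446744073709551615, 18446744073709551615, 18446744073709551615, 18446744073709551615, 18446744073709551615]

VLMAX = VLEN×LMUL/SEW = 128×4/64 = 8
vl ← min(1, 8) = 1
vd[0] xor(0x15,0xc3) -> 0xd6
vd[1] tail/ones -> 0xffffffffffffffff
vd[2] tail/ones -> 0xffffffffffffffff
vd[3] tail/ones -> 0xffffffffffffffff
vd[4] tail/ones -> 0xffffffffffffffff
vd[5] tail/ones -> 0xffffffffffffffff
vd[6] tail/ones -> 0xffffffffffffffff
vd[7] tail/ones -> 0xffffffffffffffff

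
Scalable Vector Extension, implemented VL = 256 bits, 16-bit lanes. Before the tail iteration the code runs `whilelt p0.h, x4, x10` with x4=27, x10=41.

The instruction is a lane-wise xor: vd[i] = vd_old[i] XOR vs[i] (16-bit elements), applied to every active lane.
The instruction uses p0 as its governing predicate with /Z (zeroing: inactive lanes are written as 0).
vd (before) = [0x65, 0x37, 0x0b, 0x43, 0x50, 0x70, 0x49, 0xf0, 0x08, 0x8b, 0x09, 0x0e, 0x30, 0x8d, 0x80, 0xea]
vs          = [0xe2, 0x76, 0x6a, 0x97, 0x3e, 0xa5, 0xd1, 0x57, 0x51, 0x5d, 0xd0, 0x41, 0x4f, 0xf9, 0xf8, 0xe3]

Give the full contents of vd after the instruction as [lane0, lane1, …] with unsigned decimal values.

vd = [135, 65, 97, 212, 110, 213, 152, 167, 89, 214, 217, 79, 127, 116, 0, 0]

lane count: 256 div 16 = 16
active while 27+j < 41, i.e. j ∈ [0,14) capped at 16 ⇒ 14
[0] xor(0x65,0xe2) = 0x87
[1] xor(0x37,0x76) = 0x41
[2] xor(0x0b,0x6a) = 0x61
[3] xor(0x43,0x97) = 0xd4
[4] xor(0x50,0x3e) = 0x6e
[5] xor(0x70,0xa5) = 0xd5
[6] xor(0x49,0xd1) = 0x98
[7] xor(0xf0,0x57) = 0xa7
[8] xor(0x08,0x51) = 0x59
[9] xor(0x8b,0x5d) = 0xd6
[10] xor(0x09,0xd0) = 0xd9
[11] xor(0x0e,0x41) = 0x4f
[12] xor(0x30,0x4f) = 0x7f
[13] xor(0x8d,0xf9) = 0x74
[14] tail/zero = 0x00
[15] tail/zero = 0x00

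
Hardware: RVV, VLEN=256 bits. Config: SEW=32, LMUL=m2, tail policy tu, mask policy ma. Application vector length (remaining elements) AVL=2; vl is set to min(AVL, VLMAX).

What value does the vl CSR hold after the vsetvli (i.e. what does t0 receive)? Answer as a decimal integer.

VLMAX = VLEN×LMUL/SEW = 256×2/32 = 16
vl ← min(2, 16) = 2

vl = 2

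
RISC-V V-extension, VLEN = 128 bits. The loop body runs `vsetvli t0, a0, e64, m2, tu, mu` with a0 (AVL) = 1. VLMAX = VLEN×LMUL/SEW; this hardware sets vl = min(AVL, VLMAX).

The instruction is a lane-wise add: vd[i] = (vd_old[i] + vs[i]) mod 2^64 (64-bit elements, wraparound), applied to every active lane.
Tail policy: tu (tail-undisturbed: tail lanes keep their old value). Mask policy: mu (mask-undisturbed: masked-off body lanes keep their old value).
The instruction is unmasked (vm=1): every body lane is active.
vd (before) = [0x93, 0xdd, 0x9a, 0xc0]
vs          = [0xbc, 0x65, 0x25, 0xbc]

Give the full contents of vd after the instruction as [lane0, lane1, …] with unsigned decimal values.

VLMAX = VLEN×LMUL/SEW = 128×2/64 = 4
AVL=1 ≤ VLMAX=4, so vl = 1
lane  0: add(0x93,0xbc) ⇒ 0x14f
lane  1: tail/keep ⇒ 0xdd
lane  2: tail/keep ⇒ 0x9a
lane  3: tail/keep ⇒ 0xc0

vd = [335, 221, 154, 192]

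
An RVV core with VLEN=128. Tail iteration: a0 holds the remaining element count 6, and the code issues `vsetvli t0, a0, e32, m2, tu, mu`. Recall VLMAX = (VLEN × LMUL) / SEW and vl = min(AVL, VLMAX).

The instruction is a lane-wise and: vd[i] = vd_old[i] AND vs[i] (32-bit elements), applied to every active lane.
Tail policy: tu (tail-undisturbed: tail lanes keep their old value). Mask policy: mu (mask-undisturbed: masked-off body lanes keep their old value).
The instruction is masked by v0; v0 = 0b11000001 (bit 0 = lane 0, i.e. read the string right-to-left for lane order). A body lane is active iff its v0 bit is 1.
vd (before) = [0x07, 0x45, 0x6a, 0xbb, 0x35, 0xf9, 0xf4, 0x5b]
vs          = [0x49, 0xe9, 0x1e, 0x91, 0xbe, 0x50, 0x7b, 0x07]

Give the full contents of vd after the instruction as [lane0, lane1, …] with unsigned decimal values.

lanes per group: 128·2/32 = 8
AVL=6 ≤ VLMAX=8, so vl = 6
vd[0] and(0x07,0x49) -> 0x01
vd[1] mask-off/keep -> 0x45
vd[2] mask-off/keep -> 0x6a
vd[3] mask-off/keep -> 0xbb
vd[4] mask-off/keep -> 0x35
vd[5] mask-off/keep -> 0xf9
vd[6] tail/keep -> 0xf4
vd[7] tail/keep -> 0x5b

vd = [1, 69, 106, 187, 53, 249, 244, 91]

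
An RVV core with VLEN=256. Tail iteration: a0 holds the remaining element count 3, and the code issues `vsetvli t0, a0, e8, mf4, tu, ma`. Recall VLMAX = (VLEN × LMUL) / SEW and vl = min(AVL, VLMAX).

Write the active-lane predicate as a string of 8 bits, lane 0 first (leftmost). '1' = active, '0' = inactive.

lanes per group: 256·1/4/8 = 8
AVL=3 ≤ VLMAX=8, so vl = 3
bits (lane 0 leftmost): 11100000

predicate = 11100000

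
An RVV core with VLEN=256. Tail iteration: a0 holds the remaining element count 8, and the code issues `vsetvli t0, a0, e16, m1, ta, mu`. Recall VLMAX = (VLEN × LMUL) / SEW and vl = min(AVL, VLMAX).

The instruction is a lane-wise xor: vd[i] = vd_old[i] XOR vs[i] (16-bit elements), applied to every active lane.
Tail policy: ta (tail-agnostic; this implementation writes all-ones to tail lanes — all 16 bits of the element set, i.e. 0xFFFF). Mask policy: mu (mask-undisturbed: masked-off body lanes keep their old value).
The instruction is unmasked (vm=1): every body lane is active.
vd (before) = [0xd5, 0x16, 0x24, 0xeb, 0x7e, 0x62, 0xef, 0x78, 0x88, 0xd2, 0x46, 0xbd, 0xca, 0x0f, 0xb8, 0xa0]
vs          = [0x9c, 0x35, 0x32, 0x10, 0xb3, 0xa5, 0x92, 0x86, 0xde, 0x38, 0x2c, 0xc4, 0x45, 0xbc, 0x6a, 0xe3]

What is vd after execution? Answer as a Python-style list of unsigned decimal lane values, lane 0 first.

vd = [73, 35, 22, 251, 205, 199, 125, 254, 65535, 65535, 65535, 65535, 65535, 65535, 65535, 65535]

VLMAX = VLEN×LMUL/SEW = 256×1/16 = 16
vl ← min(8, 16) = 8
[0] xor(0xd5,0x9c) = 0x49
[1] xor(0x16,0x35) = 0x23
[2] xor(0x24,0x32) = 0x16
[3] xor(0xeb,0x10) = 0xfb
[4] xor(0x7e,0xb3) = 0xcd
[5] xor(0x62,0xa5) = 0xc7
[6] xor(0xef,0x92) = 0x7d
[7] xor(0x78,0x86) = 0xfe
[8] tail/ones = 0xffff
[9] tail/ones = 0xffff
[10] tail/ones = 0xffff
[11] tail/ones = 0xffff
[12] tail/ones = 0xffff
[13] tail/ones = 0xffff
[14] tail/ones = 0xffff
[15] tail/ones = 0xffff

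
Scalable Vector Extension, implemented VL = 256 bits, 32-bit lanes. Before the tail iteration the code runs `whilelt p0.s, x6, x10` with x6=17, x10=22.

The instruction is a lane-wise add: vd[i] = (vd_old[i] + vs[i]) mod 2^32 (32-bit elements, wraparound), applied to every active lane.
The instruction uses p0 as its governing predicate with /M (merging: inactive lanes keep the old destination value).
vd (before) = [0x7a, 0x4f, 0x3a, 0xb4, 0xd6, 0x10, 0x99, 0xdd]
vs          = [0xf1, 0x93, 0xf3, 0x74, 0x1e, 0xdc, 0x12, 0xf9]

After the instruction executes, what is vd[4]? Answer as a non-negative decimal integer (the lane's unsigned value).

vd[4] = 244

register lanes = 256/32 = 8
p0[j] = (17+j < 22); true for j=0..4 → 5 lanes set
vd[0] add(0x7a,0xf1) -> 0x16b
vd[1] add(0x4f,0x93) -> 0xe2
vd[2] add(0x3a,0xf3) -> 0x12d
vd[3] add(0xb4,0x74) -> 0x128
vd[4] add(0xd6,0x1e) -> 0xf4
vd[5] tail/keep -> 0x10
vd[6] tail/keep -> 0x99
vd[7] tail/keep -> 0xdd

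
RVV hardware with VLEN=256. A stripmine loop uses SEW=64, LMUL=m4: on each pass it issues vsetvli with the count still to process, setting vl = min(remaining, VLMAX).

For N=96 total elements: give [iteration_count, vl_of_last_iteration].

lanes per group: 256·4/64 = 16
iterations = ceil(96/16) = 6; final-pass vl = 16

[iterations, last_vl] = [6, 16]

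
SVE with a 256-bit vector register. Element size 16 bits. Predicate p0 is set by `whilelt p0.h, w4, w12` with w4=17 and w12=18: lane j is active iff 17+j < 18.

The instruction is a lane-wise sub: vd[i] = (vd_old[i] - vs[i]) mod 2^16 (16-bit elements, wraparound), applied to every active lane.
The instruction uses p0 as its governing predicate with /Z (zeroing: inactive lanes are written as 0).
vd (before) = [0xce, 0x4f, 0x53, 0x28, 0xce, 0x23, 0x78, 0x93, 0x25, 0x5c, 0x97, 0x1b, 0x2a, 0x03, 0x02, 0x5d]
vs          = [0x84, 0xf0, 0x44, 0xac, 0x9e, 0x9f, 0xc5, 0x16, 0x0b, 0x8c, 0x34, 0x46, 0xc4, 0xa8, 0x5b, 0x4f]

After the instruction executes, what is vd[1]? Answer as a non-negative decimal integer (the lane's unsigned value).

register lanes = 256/16 = 16
p0[j] = (17+j < 18); true for j=0..0 → 1 lanes set
vd[0] sub(0xce,0x84) -> 0x4a
vd[1] tail/zero -> 0x00
vd[2] tail/zero -> 0x00
vd[3] tail/zero -> 0x00
vd[4] tail/zero -> 0x00
vd[5] tail/zero -> 0x00
vd[6] tail/zero -> 0x00
vd[7] tail/zero -> 0x00
vd[8] tail/zero -> 0x00
vd[9] tail/zero -> 0x00
vd[10] tail/zero -> 0x00
vd[11] tail/zero -> 0x00
vd[12] tail/zero -> 0x00
vd[13] tail/zero -> 0x00
vd[14] tail/zero -> 0x00
vd[15] tail/zero -> 0x00

vd[1] = 0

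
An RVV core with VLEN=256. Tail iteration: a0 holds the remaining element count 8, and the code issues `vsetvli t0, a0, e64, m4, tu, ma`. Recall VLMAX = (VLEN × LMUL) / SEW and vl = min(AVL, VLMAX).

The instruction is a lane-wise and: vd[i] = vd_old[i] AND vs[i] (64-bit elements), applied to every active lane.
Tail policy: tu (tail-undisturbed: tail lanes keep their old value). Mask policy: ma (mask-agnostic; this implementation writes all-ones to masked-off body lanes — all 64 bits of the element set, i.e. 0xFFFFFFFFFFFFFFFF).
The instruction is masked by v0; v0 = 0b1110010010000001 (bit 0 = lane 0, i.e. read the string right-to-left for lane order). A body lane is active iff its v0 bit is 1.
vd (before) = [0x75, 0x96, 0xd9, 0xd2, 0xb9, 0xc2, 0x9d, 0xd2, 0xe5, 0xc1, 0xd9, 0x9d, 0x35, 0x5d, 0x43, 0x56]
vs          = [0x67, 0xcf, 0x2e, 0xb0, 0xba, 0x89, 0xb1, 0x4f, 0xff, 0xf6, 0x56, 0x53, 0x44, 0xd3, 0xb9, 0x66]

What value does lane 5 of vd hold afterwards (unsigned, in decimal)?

VLMAX = (256 × 4) / 64 = 16 lanes
vl ← min(8, 16) = 8
  i=0: and(0x75,0x67) → 101
  i=1: mask-off/ones → 18446744073709551615
  i=2: mask-off/ones → 18446744073709551615
  i=3: mask-off/ones → 18446744073709551615
  i=4: mask-off/ones → 18446744073709551615
  i=5: mask-off/ones → 18446744073709551615
  i=6: mask-off/ones → 18446744073709551615
  i=7: and(0xd2,0x4f) → 66
  i=8: tail/keep → 229
  i=9: tail/keep → 193
  i=10: tail/keep → 217
  i=11: tail/keep → 157
  i=12: tail/keep → 53
  i=13: tail/keep → 93
  i=14: tail/keep → 67
  i=15: tail/keep → 86

vd[5] = 18446744073709551615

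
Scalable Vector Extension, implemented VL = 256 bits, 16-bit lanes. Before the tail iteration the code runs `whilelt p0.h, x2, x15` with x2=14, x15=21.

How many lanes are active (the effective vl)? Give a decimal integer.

vl = 7

register lanes = 256/16 = 16
active while 14+j < 21, i.e. j ∈ [0,7) capped at 16 ⇒ 7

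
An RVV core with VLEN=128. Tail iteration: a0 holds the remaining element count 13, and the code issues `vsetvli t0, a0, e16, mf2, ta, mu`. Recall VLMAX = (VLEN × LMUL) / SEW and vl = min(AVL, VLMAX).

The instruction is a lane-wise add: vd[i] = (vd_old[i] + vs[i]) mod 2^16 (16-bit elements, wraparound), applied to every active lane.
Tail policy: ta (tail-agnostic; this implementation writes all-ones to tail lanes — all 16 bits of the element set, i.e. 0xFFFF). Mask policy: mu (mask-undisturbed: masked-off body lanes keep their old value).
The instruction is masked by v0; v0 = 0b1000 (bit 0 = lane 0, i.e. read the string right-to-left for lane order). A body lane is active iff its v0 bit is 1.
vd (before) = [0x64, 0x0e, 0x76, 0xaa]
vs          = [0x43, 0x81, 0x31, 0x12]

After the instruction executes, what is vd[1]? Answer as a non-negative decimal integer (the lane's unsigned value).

vd[1] = 14

VLMAX = VLEN×LMUL/SEW = 128×1/2/16 = 4
AVL=13 > VLMAX=4, so vl = 4
vd[0] mask-off/keep -> 0x64
vd[1] mask-off/keep -> 0x0e
vd[2] mask-off/keep -> 0x76
vd[3] add(0xaa,0x12) -> 0xbc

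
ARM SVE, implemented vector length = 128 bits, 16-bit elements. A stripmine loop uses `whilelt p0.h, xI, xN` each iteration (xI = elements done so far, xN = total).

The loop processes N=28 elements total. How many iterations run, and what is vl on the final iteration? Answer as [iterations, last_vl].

[iterations, last_vl] = [4, 4]

register lanes = 128/16 = 8
28 elements at 8/iter → 4 passes, remainder 4 on the last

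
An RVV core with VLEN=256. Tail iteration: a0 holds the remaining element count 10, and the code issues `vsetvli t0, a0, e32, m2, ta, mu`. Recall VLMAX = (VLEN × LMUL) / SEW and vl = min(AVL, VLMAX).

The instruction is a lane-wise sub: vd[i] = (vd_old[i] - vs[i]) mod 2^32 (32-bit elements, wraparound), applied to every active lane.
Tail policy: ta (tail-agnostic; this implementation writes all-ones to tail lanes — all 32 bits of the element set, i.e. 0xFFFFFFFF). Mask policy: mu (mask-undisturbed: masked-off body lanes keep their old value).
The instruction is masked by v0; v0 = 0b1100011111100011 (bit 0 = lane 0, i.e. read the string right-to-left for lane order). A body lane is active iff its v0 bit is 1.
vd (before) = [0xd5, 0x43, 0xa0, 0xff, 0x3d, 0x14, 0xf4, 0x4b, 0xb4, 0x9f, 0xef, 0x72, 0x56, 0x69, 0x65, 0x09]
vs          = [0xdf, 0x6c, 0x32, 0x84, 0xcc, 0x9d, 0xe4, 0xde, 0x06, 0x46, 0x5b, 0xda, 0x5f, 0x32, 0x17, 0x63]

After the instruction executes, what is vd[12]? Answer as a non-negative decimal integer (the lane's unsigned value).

vd[12] = 4294967295

lanes per group: 256·2/32 = 16
AVL=10 ≤ VLMAX=16, so vl = 10
[0] sub(0xd5,0xdf) = 0xfffffff6
[1] sub(0x43,0x6c) = 0xffffffd7
[2] mask-off/keep = 0xa0
[3] mask-off/keep = 0xff
[4] mask-off/keep = 0x3d
[5] sub(0x14,0x9d) = 0xffffff77
[6] sub(0xf4,0xe4) = 0x10
[7] sub(0x4b,0xde) = 0xffffff6d
[8] sub(0xb4,0x06) = 0xae
[9] sub(0x9f,0x46) = 0x59
[10] tail/ones = 0xffffffff
[11] tail/ones = 0xffffffff
[12] tail/ones = 0xffffffff
[13] tail/ones = 0xffffffff
[14] tail/ones = 0xffffffff
[15] tail/ones = 0xffffffff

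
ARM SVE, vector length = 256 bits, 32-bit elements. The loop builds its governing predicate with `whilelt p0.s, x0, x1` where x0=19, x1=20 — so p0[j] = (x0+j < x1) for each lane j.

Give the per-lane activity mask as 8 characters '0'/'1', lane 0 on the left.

predicate = 10000000

256-bit reg / 32-bit elem → 8 lanes
active while 19+j < 20, i.e. j ∈ [0,1) capped at 8 ⇒ 1
bits (lane 0 leftmost): 10000000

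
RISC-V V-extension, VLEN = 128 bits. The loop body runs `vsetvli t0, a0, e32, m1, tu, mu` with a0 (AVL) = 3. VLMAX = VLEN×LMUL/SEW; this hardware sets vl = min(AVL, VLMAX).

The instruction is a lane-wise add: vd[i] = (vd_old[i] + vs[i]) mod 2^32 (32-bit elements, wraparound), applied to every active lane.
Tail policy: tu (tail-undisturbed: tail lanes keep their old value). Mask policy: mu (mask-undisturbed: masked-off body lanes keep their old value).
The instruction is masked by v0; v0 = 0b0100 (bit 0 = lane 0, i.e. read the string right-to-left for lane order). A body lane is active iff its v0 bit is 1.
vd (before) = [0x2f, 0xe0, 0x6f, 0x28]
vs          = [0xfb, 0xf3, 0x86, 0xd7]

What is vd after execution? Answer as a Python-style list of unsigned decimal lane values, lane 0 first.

vd = [47, 224, 245, 40]

VLMAX = VLEN×LMUL/SEW = 128×1/32 = 4
vl = min(AVL, VLMAX) = min(3, 4) = 3
vd[0] mask-off/keep -> 0x2f
vd[1] mask-off/keep -> 0xe0
vd[2] add(0x6f,0x86) -> 0xf5
vd[3] tail/keep -> 0x28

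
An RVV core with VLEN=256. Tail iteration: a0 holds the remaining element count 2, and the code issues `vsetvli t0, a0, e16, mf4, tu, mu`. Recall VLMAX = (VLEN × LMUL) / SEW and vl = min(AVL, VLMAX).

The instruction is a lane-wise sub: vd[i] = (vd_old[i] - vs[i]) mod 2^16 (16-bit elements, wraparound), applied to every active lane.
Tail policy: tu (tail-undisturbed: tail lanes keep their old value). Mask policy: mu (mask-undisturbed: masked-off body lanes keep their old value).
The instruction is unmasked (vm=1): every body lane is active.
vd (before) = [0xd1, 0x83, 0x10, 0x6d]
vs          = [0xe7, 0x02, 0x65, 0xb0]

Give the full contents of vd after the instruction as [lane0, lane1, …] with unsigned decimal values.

VLMAX = (256 × 1/4) / 16 = 4 lanes
AVL=2 ≤ VLMAX=4, so vl = 2
lane  0: sub(0xd1,0xe7) ⇒ 0xffea
lane  1: sub(0x83,0x02) ⇒ 0x81
lane  2: tail/keep ⇒ 0x10
lane  3: tail/keep ⇒ 0x6d

vd = [65514, 129, 16, 109]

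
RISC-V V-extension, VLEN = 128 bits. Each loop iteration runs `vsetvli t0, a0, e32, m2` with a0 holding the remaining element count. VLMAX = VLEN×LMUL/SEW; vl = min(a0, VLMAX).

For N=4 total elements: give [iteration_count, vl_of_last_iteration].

lanes per group: 128·2/32 = 8
N=4: ⌈4/8⌉ = 1 iters; last vl = 4 − 0×8 = 4

[iterations, last_vl] = [1, 4]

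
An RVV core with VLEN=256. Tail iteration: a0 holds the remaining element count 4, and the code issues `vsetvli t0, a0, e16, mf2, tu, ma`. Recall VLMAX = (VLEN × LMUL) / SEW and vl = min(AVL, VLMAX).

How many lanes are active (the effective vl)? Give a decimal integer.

VLMAX = (256 × 1/2) / 16 = 8 lanes
AVL=4 ≤ VLMAX=8, so vl = 4

vl = 4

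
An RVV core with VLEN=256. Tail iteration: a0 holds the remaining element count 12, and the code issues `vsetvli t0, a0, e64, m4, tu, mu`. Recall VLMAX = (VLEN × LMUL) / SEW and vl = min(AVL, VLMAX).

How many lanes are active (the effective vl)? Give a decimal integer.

VLMAX = VLEN×LMUL/SEW = 256×4/64 = 16
vl ← min(12, 16) = 12

vl = 12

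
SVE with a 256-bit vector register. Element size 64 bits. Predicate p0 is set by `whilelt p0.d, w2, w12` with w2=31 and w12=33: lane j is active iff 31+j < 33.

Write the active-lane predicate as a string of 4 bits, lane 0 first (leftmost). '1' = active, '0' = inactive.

predicate = 1100

register lanes = 256/64 = 4
p0[j] = (31+j < 33); true for j=0..1 → 2 lanes set
bits (lane 0 leftmost): 1100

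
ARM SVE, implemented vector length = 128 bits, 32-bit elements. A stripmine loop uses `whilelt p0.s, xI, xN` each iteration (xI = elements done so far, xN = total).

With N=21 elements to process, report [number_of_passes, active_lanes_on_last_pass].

[iterations, last_vl] = [6, 1]

128-bit reg / 32-bit elem → 4 lanes
N=21: ⌈21/4⌉ = 6 iters; last vl = 21 − 5×4 = 1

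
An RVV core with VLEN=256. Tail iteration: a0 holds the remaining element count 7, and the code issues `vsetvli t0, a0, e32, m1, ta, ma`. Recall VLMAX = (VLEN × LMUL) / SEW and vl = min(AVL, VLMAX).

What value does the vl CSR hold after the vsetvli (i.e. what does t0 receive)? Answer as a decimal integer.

vl = 7

VLMAX = (256 × 1) / 32 = 8 lanes
vl = min(AVL, VLMAX) = min(7, 8) = 7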